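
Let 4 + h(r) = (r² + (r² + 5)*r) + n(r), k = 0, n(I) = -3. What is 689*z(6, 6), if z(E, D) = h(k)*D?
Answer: -28938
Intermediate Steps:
h(r) = -7 + r² + r*(5 + r²) (h(r) = -4 + ((r² + (r² + 5)*r) - 3) = -4 + ((r² + (5 + r²)*r) - 3) = -4 + ((r² + r*(5 + r²)) - 3) = -4 + (-3 + r² + r*(5 + r²)) = -7 + r² + r*(5 + r²))
z(E, D) = -7*D (z(E, D) = (-7 + 0² + 0³ + 5*0)*D = (-7 + 0 + 0 + 0)*D = -7*D)
689*z(6, 6) = 689*(-7*6) = 689*(-42) = -28938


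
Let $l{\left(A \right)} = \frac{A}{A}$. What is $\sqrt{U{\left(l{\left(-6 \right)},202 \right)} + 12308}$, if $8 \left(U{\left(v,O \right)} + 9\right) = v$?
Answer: $\frac{\sqrt{196786}}{4} \approx 110.9$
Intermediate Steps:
$l{\left(A \right)} = 1$
$U{\left(v,O \right)} = -9 + \frac{v}{8}$
$\sqrt{U{\left(l{\left(-6 \right)},202 \right)} + 12308} = \sqrt{\left(-9 + \frac{1}{8} \cdot 1\right) + 12308} = \sqrt{\left(-9 + \frac{1}{8}\right) + 12308} = \sqrt{- \frac{71}{8} + 12308} = \sqrt{\frac{98393}{8}} = \frac{\sqrt{196786}}{4}$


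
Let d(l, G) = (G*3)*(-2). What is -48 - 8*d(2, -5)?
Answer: -288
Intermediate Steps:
d(l, G) = -6*G (d(l, G) = (3*G)*(-2) = -6*G)
-48 - 8*d(2, -5) = -48 - (-48)*(-5) = -48 - 8*30 = -48 - 240 = -288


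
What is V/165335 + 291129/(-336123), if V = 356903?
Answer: 23943164618/18524298735 ≈ 1.2925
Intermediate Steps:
V/165335 + 291129/(-336123) = 356903/165335 + 291129/(-336123) = 356903*(1/165335) + 291129*(-1/336123) = 356903/165335 - 97043/112041 = 23943164618/18524298735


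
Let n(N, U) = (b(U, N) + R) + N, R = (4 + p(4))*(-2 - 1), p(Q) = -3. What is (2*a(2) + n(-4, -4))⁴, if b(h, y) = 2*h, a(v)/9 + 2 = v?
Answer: 50625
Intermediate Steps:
a(v) = -18 + 9*v
R = -3 (R = (4 - 3)*(-2 - 1) = 1*(-3) = -3)
n(N, U) = -3 + N + 2*U (n(N, U) = (2*U - 3) + N = (-3 + 2*U) + N = -3 + N + 2*U)
(2*a(2) + n(-4, -4))⁴ = (2*(-18 + 9*2) + (-3 - 4 + 2*(-4)))⁴ = (2*(-18 + 18) + (-3 - 4 - 8))⁴ = (2*0 - 15)⁴ = (0 - 15)⁴ = (-15)⁴ = 50625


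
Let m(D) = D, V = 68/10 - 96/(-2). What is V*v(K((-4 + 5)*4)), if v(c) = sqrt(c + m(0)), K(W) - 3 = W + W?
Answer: 274*sqrt(11)/5 ≈ 181.75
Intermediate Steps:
V = 274/5 (V = 68*(1/10) - 96*(-1/2) = 34/5 + 48 = 274/5 ≈ 54.800)
K(W) = 3 + 2*W (K(W) = 3 + (W + W) = 3 + 2*W)
v(c) = sqrt(c) (v(c) = sqrt(c + 0) = sqrt(c))
V*v(K((-4 + 5)*4)) = 274*sqrt(3 + 2*((-4 + 5)*4))/5 = 274*sqrt(3 + 2*(1*4))/5 = 274*sqrt(3 + 2*4)/5 = 274*sqrt(3 + 8)/5 = 274*sqrt(11)/5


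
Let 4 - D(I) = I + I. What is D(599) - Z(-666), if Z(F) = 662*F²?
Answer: -293635266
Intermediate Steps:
D(I) = 4 - 2*I (D(I) = 4 - (I + I) = 4 - 2*I)
D(599) - Z(-666) = (4 - 2*599) - 662*(-666)² = (4 - 1198) - 662*443556 = -1194 - 1*293634072 = -1194 - 293634072 = -293635266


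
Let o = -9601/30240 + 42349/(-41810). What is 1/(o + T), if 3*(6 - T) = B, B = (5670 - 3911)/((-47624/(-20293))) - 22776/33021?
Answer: -102277895795040/25052172419012407 ≈ -0.0040826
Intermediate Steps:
o = -168205157/126433440 (o = -9601*1/30240 + 42349*(-1/41810) = -9601/30240 - 42349/41810 = -168205157/126433440 ≈ -1.3304)
B = 392537563301/524197368 (B = 1759/((-47624*(-1/20293))) - 22776*1/33021 = 1759/(47624/20293) - 7592/11007 = 1759*(20293/47624) - 7592/11007 = 35695387/47624 - 7592/11007 = 392537563301/524197368 ≈ 748.83)
T = -383102010677/1572592104 (T = 6 - 1/3*392537563301/524197368 = 6 - 392537563301/1572592104 = -383102010677/1572592104 ≈ -243.61)
1/(o + T) = 1/(-168205157/126433440 - 383102010677/1572592104) = 1/(-25052172419012407/102277895795040) = -102277895795040/25052172419012407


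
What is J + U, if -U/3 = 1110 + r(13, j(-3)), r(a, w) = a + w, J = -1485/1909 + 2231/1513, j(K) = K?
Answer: -9702732946/2888317 ≈ -3359.3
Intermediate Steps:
J = 2012174/2888317 (J = -1485*1/1909 + 2231*(1/1513) = -1485/1909 + 2231/1513 = 2012174/2888317 ≈ 0.69666)
U = -3360 (U = -3*(1110 + (13 - 3)) = -3*(1110 + 10) = -3*1120 = -3360)
J + U = 2012174/2888317 - 3360 = -9702732946/2888317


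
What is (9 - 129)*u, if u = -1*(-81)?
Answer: -9720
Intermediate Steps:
u = 81
(9 - 129)*u = (9 - 129)*81 = -120*81 = -9720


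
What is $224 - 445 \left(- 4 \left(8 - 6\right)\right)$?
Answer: $3784$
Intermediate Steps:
$224 - 445 \left(- 4 \left(8 - 6\right)\right) = 224 - 445 \left(\left(-4\right) 2\right) = 224 - -3560 = 224 + 3560 = 3784$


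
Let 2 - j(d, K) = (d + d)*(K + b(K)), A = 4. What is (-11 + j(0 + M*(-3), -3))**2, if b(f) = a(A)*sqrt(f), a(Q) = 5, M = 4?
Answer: -36639 - 19440*I*sqrt(3) ≈ -36639.0 - 33671.0*I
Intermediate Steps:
b(f) = 5*sqrt(f)
j(d, K) = 2 - 2*d*(K + 5*sqrt(K)) (j(d, K) = 2 - (d + d)*(K + 5*sqrt(K)) = 2 - 2*d*(K + 5*sqrt(K)))
(-11 + j(0 + M*(-3), -3))**2 = (-11 + (2 - 10*(0 + 4*(-3))*sqrt(-3) - 2*(-3)*(0 + 4*(-3))))**2 = (-11 + (2 - 10*(0 - 12)*I*sqrt(3) - 2*(-3)*(0 - 12)))**2 = (-11 + (2 - 10*(-12)*I*sqrt(3) - 2*(-3)*(-12)))**2 = (-11 + (2 + 120*I*sqrt(3) - 72))**2 = (-11 + (-70 + 120*I*sqrt(3)))**2 = (-81 + 120*I*sqrt(3))**2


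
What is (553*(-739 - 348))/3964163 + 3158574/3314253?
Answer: 501374678499/625630434059 ≈ 0.80139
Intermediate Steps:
(553*(-739 - 348))/3964163 + 3158574/3314253 = (553*(-1087))*(1/3964163) + 3158574*(1/3314253) = -601111*1/3964163 + 1052858/1104751 = -85873/566309 + 1052858/1104751 = 501374678499/625630434059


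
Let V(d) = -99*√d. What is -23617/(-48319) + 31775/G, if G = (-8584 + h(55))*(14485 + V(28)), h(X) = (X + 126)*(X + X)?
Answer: 56071498726354299/114673504849772218 + 3145725*√7/1186629533411 ≈ 0.48897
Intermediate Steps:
h(X) = 2*X*(126 + X) (h(X) = (126 + X)*(2*X) = 2*X*(126 + X))
G = 164057110 - 2242548*√7 (G = (-8584 + 2*55*(126 + 55))*(14485 - 198*√7) = (-8584 + 2*55*181)*(14485 - 198*√7) = (-8584 + 19910)*(14485 - 198*√7) = 11326*(14485 - 198*√7) = 164057110 - 2242548*√7 ≈ 1.5812e+8)
-23617/(-48319) + 31775/G = -23617/(-48319) + 31775/(164057110 - 2242548*√7) = -23617*(-1/48319) + 31775/(164057110 - 2242548*√7) = 23617/48319 + 31775/(164057110 - 2242548*√7)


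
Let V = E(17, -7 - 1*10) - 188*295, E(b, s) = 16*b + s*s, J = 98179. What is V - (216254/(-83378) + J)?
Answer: -6381560615/41689 ≈ -1.5308e+5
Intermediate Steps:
E(b, s) = s**2 + 16*b (E(b, s) = 16*b + s**2 = s**2 + 16*b)
V = -54899 (V = ((-7 - 1*10)**2 + 16*17) - 188*295 = ((-7 - 10)**2 + 272) - 55460 = ((-17)**2 + 272) - 55460 = (289 + 272) - 55460 = 561 - 55460 = -54899)
V - (216254/(-83378) + J) = -54899 - (216254/(-83378) + 98179) = -54899 - (216254*(-1/83378) + 98179) = -54899 - (-108127/41689 + 98179) = -54899 - 1*4092876204/41689 = -54899 - 4092876204/41689 = -6381560615/41689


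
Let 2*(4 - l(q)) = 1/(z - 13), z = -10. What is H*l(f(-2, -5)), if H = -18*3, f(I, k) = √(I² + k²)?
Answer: -4995/23 ≈ -217.17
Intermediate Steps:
l(q) = 185/46 (l(q) = 4 - 1/(2*(-10 - 13)) = 4 - ½/(-23) = 4 - ½*(-1/23) = 4 + 1/46 = 185/46)
H = -54
H*l(f(-2, -5)) = -54*185/46 = -4995/23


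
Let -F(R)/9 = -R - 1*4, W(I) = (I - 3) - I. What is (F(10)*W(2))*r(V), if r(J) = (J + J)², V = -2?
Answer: -6048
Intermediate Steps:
r(J) = 4*J² (r(J) = (2*J)² = 4*J²)
W(I) = -3 (W(I) = (-3 + I) - I = -3)
F(R) = 36 + 9*R (F(R) = -9*(-R - 1*4) = -9*(-R - 4) = -9*(-4 - R) = 36 + 9*R)
(F(10)*W(2))*r(V) = ((36 + 9*10)*(-3))*(4*(-2)²) = ((36 + 90)*(-3))*(4*4) = (126*(-3))*16 = -378*16 = -6048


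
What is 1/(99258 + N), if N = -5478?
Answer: 1/93780 ≈ 1.0663e-5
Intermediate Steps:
1/(99258 + N) = 1/(99258 - 5478) = 1/93780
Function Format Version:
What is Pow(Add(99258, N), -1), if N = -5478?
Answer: Rational(1, 93780) ≈ 1.0663e-5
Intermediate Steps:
Pow(Add(99258, N), -1) = Pow(Add(99258, -5478), -1) = Pow(93780, -1) = Rational(1, 93780)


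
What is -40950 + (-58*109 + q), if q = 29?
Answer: -47243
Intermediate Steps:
-40950 + (-58*109 + q) = -40950 + (-58*109 + 29) = -40950 + (-6322 + 29) = -40950 - 6293 = -47243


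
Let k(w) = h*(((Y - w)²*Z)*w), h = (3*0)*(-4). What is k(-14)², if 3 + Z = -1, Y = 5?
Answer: 0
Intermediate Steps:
Z = -4 (Z = -3 - 1 = -4)
h = 0 (h = 0*(-4) = 0)
k(w) = 0 (k(w) = 0*(((5 - w)²*(-4))*w) = 0*((-4*(5 - w)²)*w) = 0*(-4*w*(5 - w)²) = 0)
k(-14)² = 0² = 0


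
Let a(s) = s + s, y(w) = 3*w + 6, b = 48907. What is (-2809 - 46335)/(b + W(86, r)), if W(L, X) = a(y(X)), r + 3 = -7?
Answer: -49144/48859 ≈ -1.0058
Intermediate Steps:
y(w) = 6 + 3*w
r = -10 (r = -3 - 7 = -10)
a(s) = 2*s
W(L, X) = 12 + 6*X (W(L, X) = 2*(6 + 3*X) = 12 + 6*X)
(-2809 - 46335)/(b + W(86, r)) = (-2809 - 46335)/(48907 + (12 + 6*(-10))) = -49144/(48907 + (12 - 60)) = -49144/(48907 - 48) = -49144/48859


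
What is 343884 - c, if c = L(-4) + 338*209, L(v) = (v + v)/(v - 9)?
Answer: 3552138/13 ≈ 2.7324e+5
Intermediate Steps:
L(v) = 2*v/(-9 + v) (L(v) = (2*v)/(-9 + v) = 2*v/(-9 + v))
c = 918354/13 (c = 2*(-4)/(-9 - 4) + 338*209 = 2*(-4)/(-13) + 70642 = 2*(-4)*(-1/13) + 70642 = 8/13 + 70642 = 918354/13 ≈ 70643.)
343884 - c = 343884 - 1*918354/13 = 343884 - 918354/13 = 3552138/13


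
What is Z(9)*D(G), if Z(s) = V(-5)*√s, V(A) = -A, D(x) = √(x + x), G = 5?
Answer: 15*√10 ≈ 47.434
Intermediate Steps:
D(x) = √2*√x (D(x) = √(2*x) = √2*√x)
Z(s) = 5*√s (Z(s) = (-1*(-5))*√s = 5*√s)
Z(9)*D(G) = (5*√9)*(√2*√5) = (5*3)*√10 = 15*√10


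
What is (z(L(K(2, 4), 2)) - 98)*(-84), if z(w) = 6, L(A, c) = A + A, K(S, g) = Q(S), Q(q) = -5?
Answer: 7728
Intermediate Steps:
K(S, g) = -5
L(A, c) = 2*A
(z(L(K(2, 4), 2)) - 98)*(-84) = (6 - 98)*(-84) = -92*(-84) = 7728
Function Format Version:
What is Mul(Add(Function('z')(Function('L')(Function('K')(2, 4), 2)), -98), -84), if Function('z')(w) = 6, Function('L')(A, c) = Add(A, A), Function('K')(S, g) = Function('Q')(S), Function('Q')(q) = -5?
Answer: 7728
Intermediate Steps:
Function('K')(S, g) = -5
Function('L')(A, c) = Mul(2, A)
Mul(Add(Function('z')(Function('L')(Function('K')(2, 4), 2)), -98), -84) = Mul(Add(6, -98), -84) = Mul(-92, -84) = 7728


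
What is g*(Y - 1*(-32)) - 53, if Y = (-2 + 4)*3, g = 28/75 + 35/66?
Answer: -5132/275 ≈ -18.662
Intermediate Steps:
g = 497/550 (g = 28*(1/75) + 35*(1/66) = 28/75 + 35/66 = 497/550 ≈ 0.90364)
Y = 6 (Y = 2*3 = 6)
g*(Y - 1*(-32)) - 53 = 497*(6 - 1*(-32))/550 - 53 = 497*(6 + 32)/550 - 53 = (497/550)*38 - 53 = 9443/275 - 53 = -5132/275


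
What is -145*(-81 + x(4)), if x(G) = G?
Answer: 11165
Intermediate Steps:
-145*(-81 + x(4)) = -145*(-81 + 4) = -145*(-77) = 11165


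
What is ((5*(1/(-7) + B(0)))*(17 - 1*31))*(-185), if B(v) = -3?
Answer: -40700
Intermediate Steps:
((5*(1/(-7) + B(0)))*(17 - 1*31))*(-185) = ((5*(1/(-7) - 3))*(17 - 1*31))*(-185) = ((5*(-1/7 - 3))*(17 - 31))*(-185) = ((5*(-22/7))*(-14))*(-185) = -110/7*(-14)*(-185) = 220*(-185) = -40700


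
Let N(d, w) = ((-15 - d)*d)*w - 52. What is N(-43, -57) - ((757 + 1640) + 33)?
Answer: 66146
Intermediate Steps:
N(d, w) = -52 + d*w*(-15 - d) (N(d, w) = (d*(-15 - d))*w - 52 = d*w*(-15 - d) - 52 = -52 + d*w*(-15 - d))
N(-43, -57) - ((757 + 1640) + 33) = (-52 - 1*(-57)*(-43)² - 15*(-43)*(-57)) - ((757 + 1640) + 33) = (-52 - 1*(-57)*1849 - 36765) - (2397 + 33) = (-52 + 105393 - 36765) - 1*2430 = 68576 - 2430 = 66146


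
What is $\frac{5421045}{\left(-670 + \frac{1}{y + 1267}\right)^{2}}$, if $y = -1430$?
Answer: $\frac{144031744605}{11927042521} \approx 12.076$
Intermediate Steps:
$\frac{5421045}{\left(-670 + \frac{1}{y + 1267}\right)^{2}} = \frac{5421045}{\left(-670 + \frac{1}{-1430 + 1267}\right)^{2}} = \frac{5421045}{\left(-670 + \frac{1}{-163}\right)^{2}} = \frac{5421045}{\left(-670 - \frac{1}{163}\right)^{2}} = \frac{5421045}{\left(- \frac{109211}{163}\right)^{2}} = \frac{5421045}{\frac{11927042521}{26569}} = 5421045 \cdot \frac{26569}{11927042521} = \frac{144031744605}{11927042521}$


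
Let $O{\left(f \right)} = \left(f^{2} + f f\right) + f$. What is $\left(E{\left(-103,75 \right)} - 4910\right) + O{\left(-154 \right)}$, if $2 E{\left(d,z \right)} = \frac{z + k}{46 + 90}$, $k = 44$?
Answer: $\frac{677895}{16} \approx 42368.0$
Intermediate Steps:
$E{\left(d,z \right)} = \frac{11}{68} + \frac{z}{272}$ ($E{\left(d,z \right)} = \frac{\left(z + 44\right) \frac{1}{46 + 90}}{2} = \frac{\left(44 + z\right) \frac{1}{136}}{2} = \frac{\frac{11}{34} + \frac{z}{136}}{2} = \frac{11}{68} + \frac{z}{272}$)
$O{\left(f \right)} = f + 2 f^{2}$ ($O{\left(f \right)} = \left(f^{2} + f^{2}\right) + f = 2 f^{2} + f = f + 2 f^{2}$)
$\left(E{\left(-103,75 \right)} - 4910\right) + O{\left(-154 \right)} = \left(\left(\frac{11}{68} + \frac{1}{272} \cdot 75\right) - 4910\right) - 154 \left(1 + 2 \left(-154\right)\right) = \left(\left(\frac{11}{68} + \frac{75}{272}\right) - 4910\right) - 154 \left(1 - 308\right) = \left(\frac{7}{16} - 4910\right) - -47278 = - \frac{78553}{16} + 47278 = \frac{677895}{16}$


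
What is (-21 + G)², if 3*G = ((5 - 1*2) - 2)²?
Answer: 3844/9 ≈ 427.11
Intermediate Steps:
G = ⅓ (G = ((5 - 1*2) - 2)²/3 = ((5 - 2) - 2)²/3 = (3 - 2)²/3 = (⅓)*1² = (⅓)*1 = ⅓ ≈ 0.33333)
(-21 + G)² = (-21 + ⅓)² = (-62/3)² = 3844/9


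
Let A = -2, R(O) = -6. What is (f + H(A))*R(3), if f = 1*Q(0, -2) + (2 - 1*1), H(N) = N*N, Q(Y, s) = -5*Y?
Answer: -30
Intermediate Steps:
H(N) = N**2
f = 1 (f = 1*(-5*0) + (2 - 1*1) = 1*0 + (2 - 1) = 0 + 1 = 1)
(f + H(A))*R(3) = (1 + (-2)**2)*(-6) = (1 + 4)*(-6) = 5*(-6) = -30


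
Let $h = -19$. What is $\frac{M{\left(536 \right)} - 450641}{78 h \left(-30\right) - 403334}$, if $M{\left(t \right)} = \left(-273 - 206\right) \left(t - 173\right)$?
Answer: $\frac{312259}{179437} \approx 1.7402$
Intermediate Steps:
$M{\left(t \right)} = 82867 - 479 t$ ($M{\left(t \right)} = - 479 \left(-173 + t\right) = 82867 - 479 t$)
$\frac{M{\left(536 \right)} - 450641}{78 h \left(-30\right) - 403334} = \frac{\left(82867 - 256744\right) - 450641}{78 \left(-19\right) \left(-30\right) - 403334} = \frac{\left(82867 - 256744\right) - 450641}{\left(-1482\right) \left(-30\right) - 403334} = \frac{-173877 - 450641}{44460 - 403334} = - \frac{624518}{-358874} = \left(-624518\right) \left(- \frac{1}{358874}\right) = \frac{312259}{179437}$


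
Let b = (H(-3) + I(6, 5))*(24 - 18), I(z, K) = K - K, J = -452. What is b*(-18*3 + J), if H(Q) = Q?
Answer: 9108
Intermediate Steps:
I(z, K) = 0
b = -18 (b = (-3 + 0)*(24 - 18) = -3*6 = -18)
b*(-18*3 + J) = -18*(-18*3 - 452) = -18*(-54 - 452) = -18*(-506) = 9108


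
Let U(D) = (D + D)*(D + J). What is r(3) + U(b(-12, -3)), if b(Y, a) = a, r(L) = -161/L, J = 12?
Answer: -323/3 ≈ -107.67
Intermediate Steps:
U(D) = 2*D*(12 + D) (U(D) = (D + D)*(D + 12) = (2*D)*(12 + D) = 2*D*(12 + D))
r(3) + U(b(-12, -3)) = -161/3 + 2*(-3)*(12 - 3) = -161*⅓ + 2*(-3)*9 = -161/3 - 54 = -323/3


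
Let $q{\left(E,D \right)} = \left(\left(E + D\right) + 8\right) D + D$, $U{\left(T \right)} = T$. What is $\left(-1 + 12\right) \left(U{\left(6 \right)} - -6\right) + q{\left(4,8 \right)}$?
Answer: $300$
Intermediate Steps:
$q{\left(E,D \right)} = D + D \left(8 + D + E\right)$ ($q{\left(E,D \right)} = \left(\left(D + E\right) + 8\right) D + D = \left(8 + D + E\right) D + D = D \left(8 + D + E\right) + D = D + D \left(8 + D + E\right)$)
$\left(-1 + 12\right) \left(U{\left(6 \right)} - -6\right) + q{\left(4,8 \right)} = \left(-1 + 12\right) \left(6 - -6\right) + 8 \left(9 + 8 + 4\right) = 11 \left(6 + 6\right) + 8 \cdot 21 = 11 \cdot 12 + 168 = 132 + 168 = 300$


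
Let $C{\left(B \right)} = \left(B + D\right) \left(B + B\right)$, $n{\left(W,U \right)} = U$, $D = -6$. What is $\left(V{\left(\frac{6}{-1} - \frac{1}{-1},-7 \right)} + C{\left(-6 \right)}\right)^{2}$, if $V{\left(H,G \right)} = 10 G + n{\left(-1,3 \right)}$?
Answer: $5929$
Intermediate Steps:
$V{\left(H,G \right)} = 3 + 10 G$ ($V{\left(H,G \right)} = 10 G + 3 = 3 + 10 G$)
$C{\left(B \right)} = 2 B \left(-6 + B\right)$ ($C{\left(B \right)} = \left(B - 6\right) \left(B + B\right) = \left(-6 + B\right) 2 B = 2 B \left(-6 + B\right)$)
$\left(V{\left(\frac{6}{-1} - \frac{1}{-1},-7 \right)} + C{\left(-6 \right)}\right)^{2} = \left(\left(3 + 10 \left(-7\right)\right) + 2 \left(-6\right) \left(-6 - 6\right)\right)^{2} = \left(\left(3 - 70\right) + 2 \left(-6\right) \left(-12\right)\right)^{2} = \left(-67 + 144\right)^{2} = 77^{2} = 5929$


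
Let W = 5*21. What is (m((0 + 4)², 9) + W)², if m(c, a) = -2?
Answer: 10609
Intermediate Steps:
W = 105
(m((0 + 4)², 9) + W)² = (-2 + 105)² = 103² = 10609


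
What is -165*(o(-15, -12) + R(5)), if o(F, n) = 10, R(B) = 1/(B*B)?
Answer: -8283/5 ≈ -1656.6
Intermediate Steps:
R(B) = B⁻² (R(B) = 1/(B²) = B⁻²)
-165*(o(-15, -12) + R(5)) = -165*(10 + 5⁻²) = -165*(10 + 1/25) = -165*251/25 = -8283/5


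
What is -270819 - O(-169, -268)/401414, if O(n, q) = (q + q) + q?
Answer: -54355268631/200707 ≈ -2.7082e+5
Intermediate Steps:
O(n, q) = 3*q (O(n, q) = 2*q + q = 3*q)
-270819 - O(-169, -268)/401414 = -270819 - 3*(-268)/401414 = -270819 - (-804)/401414 = -270819 - 1*(-402/200707) = -270819 + 402/200707 = -54355268631/200707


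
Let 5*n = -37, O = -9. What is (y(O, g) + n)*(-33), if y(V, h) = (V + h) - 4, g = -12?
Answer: 5346/5 ≈ 1069.2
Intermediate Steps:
n = -37/5 (n = (⅕)*(-37) = -37/5 ≈ -7.4000)
y(V, h) = -4 + V + h
(y(O, g) + n)*(-33) = ((-4 - 9 - 12) - 37/5)*(-33) = (-25 - 37/5)*(-33) = -162/5*(-33) = 5346/5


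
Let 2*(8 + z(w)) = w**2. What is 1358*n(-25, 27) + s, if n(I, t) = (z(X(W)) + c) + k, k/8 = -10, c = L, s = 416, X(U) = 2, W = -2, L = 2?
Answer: -113656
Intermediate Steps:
c = 2
k = -80 (k = 8*(-10) = -80)
z(w) = -8 + w**2/2
n(I, t) = -84 (n(I, t) = ((-8 + (1/2)*2**2) + 2) - 80 = ((-8 + (1/2)*4) + 2) - 80 = ((-8 + 2) + 2) - 80 = (-6 + 2) - 80 = -4 - 80 = -84)
1358*n(-25, 27) + s = 1358*(-84) + 416 = -114072 + 416 = -113656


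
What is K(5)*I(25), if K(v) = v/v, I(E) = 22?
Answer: 22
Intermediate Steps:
K(v) = 1
K(5)*I(25) = 1*22 = 22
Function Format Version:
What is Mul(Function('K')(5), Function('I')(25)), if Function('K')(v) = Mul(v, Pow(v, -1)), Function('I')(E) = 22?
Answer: 22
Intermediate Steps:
Function('K')(v) = 1
Mul(Function('K')(5), Function('I')(25)) = Mul(1, 22) = 22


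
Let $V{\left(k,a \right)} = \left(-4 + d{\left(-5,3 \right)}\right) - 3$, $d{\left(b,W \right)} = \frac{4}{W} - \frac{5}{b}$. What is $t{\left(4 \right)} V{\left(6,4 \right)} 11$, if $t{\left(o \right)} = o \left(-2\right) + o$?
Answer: $\frac{616}{3} \approx 205.33$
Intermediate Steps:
$d{\left(b,W \right)} = - \frac{5}{b} + \frac{4}{W}$
$V{\left(k,a \right)} = - \frac{14}{3}$ ($V{\left(k,a \right)} = \left(-4 + \left(- \frac{5}{-5} + \frac{4}{3}\right)\right) - 3 = \left(-4 + \left(\left(-5\right) \left(- \frac{1}{5}\right) + 4 \cdot \frac{1}{3}\right)\right) - 3 = \left(-4 + \left(1 + \frac{4}{3}\right)\right) - 3 = \left(-4 + \frac{7}{3}\right) - 3 = - \frac{5}{3} - 3 = - \frac{14}{3}$)
$t{\left(o \right)} = - o$ ($t{\left(o \right)} = - 2 o + o = - o$)
$t{\left(4 \right)} V{\left(6,4 \right)} 11 = \left(-1\right) 4 \left(- \frac{14}{3}\right) 11 = \left(-4\right) \left(- \frac{14}{3}\right) 11 = \frac{56}{3} \cdot 11 = \frac{616}{3}$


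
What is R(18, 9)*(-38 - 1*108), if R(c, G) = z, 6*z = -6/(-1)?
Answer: -146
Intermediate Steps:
z = 1 (z = (-6/(-1))/6 = (-6*(-1))/6 = (⅙)*6 = 1)
R(c, G) = 1
R(18, 9)*(-38 - 1*108) = 1*(-38 - 1*108) = 1*(-38 - 108) = 1*(-146) = -146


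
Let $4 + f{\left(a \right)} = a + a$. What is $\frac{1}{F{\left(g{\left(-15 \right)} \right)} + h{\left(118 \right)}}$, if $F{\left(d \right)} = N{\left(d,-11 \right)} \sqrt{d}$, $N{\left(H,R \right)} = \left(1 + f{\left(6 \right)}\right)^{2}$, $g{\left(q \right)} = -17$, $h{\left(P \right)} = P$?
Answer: $\frac{118}{125461} - \frac{81 i \sqrt{17}}{125461} \approx 0.00094053 - 0.002662 i$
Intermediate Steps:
$f{\left(a \right)} = -4 + 2 a$ ($f{\left(a \right)} = -4 + \left(a + a\right) = -4 + 2 a$)
$N{\left(H,R \right)} = 81$ ($N{\left(H,R \right)} = \left(1 + \left(-4 + 2 \cdot 6\right)\right)^{2} = \left(1 + \left(-4 + 12\right)\right)^{2} = \left(1 + 8\right)^{2} = 9^{2} = 81$)
$F{\left(d \right)} = 81 \sqrt{d}$
$\frac{1}{F{\left(g{\left(-15 \right)} \right)} + h{\left(118 \right)}} = \frac{1}{81 \sqrt{-17} + 118} = \frac{1}{81 i \sqrt{17} + 118} = \frac{1}{118 + 81 i \sqrt{17}}$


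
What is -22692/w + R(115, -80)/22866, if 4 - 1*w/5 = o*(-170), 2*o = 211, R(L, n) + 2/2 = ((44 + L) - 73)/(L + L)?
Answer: -1989237144/7862035835 ≈ -0.25302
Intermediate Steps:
R(L, n) = -1 + (-29 + L)/(2*L) (R(L, n) = -1 + ((44 + L) - 73)/(L + L) = -1 + (-29 + L)/((2*L)) = -1 + (-29 + L)*(1/(2*L)) = -1 + (-29 + L)/(2*L))
o = 211/2 (o = (½)*211 = 211/2 ≈ 105.50)
w = 89695 (w = 20 - 1055*(-170)/2 = 20 - 5*(-17935) = 20 + 89675 = 89695)
-22692/w + R(115, -80)/22866 = -22692/89695 + ((½)*(-29 - 1*115)/115)/22866 = -22692*1/89695 + ((½)*(1/115)*(-29 - 115))*(1/22866) = -22692/89695 + ((½)*(1/115)*(-144))*(1/22866) = -22692/89695 - 72/115*1/22866 = -22692/89695 - 12/438265 = -1989237144/7862035835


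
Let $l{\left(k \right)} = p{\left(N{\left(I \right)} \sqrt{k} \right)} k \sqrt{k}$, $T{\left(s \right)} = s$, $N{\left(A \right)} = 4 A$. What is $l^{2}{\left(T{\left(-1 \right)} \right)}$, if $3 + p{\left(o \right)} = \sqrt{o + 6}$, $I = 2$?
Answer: $- \left(3 - \sqrt{2} \left(2 + i\right)\right)^{2} \approx 1.9706 + 0.48528 i$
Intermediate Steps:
$p{\left(o \right)} = -3 + \sqrt{6 + o}$ ($p{\left(o \right)} = -3 + \sqrt{o + 6} = -3 + \sqrt{6 + o}$)
$l{\left(k \right)} = k^{\frac{3}{2}} \left(-3 + \sqrt{6 + 8 \sqrt{k}}\right)$ ($l{\left(k \right)} = \left(-3 + \sqrt{6 + 4 \cdot 2 \sqrt{k}}\right) k \sqrt{k} = \left(-3 + \sqrt{6 + 8 \sqrt{k}}\right) k \sqrt{k} = k \left(-3 + \sqrt{6 + 8 \sqrt{k}}\right) \sqrt{k} = k^{\frac{3}{2}} \left(-3 + \sqrt{6 + 8 \sqrt{k}}\right)$)
$l^{2}{\left(T{\left(-1 \right)} \right)} = \left(\left(-1\right)^{\frac{3}{2}} \left(-3 + \sqrt{6 + 8 \sqrt{-1}}\right)\right)^{2} = \left(- i \left(-3 + \sqrt{6 + 8 i}\right)\right)^{2} = \left(- i \left(-3 + \sqrt{2} \left(2 + i\right)\right)\right)^{2} = - \left(-3 + \sqrt{2} \left(2 + i\right)\right)^{2}$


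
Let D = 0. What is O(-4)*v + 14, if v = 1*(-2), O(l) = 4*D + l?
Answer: 22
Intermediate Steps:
O(l) = l (O(l) = 4*0 + l = 0 + l = l)
v = -2
O(-4)*v + 14 = -4*(-2) + 14 = 8 + 14 = 22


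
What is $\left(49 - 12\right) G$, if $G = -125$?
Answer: $-4625$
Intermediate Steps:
$\left(49 - 12\right) G = \left(49 - 12\right) \left(-125\right) = 37 \left(-125\right) = -4625$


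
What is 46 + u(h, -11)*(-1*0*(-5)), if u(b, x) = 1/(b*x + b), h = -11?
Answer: 46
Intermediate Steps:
u(b, x) = 1/(b + b*x)
46 + u(h, -11)*(-1*0*(-5)) = 46 + (1/((-11)*(1 - 11)))*(-1*0*(-5)) = 46 + (-1/11/(-10))*(0*(-5)) = 46 - 1/11*(-1/10)*0 = 46 + (1/110)*0 = 46 + 0 = 46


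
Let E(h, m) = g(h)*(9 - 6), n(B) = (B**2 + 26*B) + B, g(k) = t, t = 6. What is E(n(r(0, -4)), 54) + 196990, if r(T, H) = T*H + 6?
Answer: 197008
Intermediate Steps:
r(T, H) = 6 + H*T (r(T, H) = H*T + 6 = 6 + H*T)
g(k) = 6
n(B) = B**2 + 27*B
E(h, m) = 18 (E(h, m) = 6*(9 - 6) = 6*3 = 18)
E(n(r(0, -4)), 54) + 196990 = 18 + 196990 = 197008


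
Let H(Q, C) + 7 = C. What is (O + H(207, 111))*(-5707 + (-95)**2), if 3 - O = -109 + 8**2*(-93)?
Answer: 20465424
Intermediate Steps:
H(Q, C) = -7 + C
O = 6064 (O = 3 - (-109 + 8**2*(-93)) = 3 - (-109 + 64*(-93)) = 3 - (-109 - 5952) = 3 - 1*(-6061) = 3 + 6061 = 6064)
(O + H(207, 111))*(-5707 + (-95)**2) = (6064 + (-7 + 111))*(-5707 + (-95)**2) = (6064 + 104)*(-5707 + 9025) = 6168*3318 = 20465424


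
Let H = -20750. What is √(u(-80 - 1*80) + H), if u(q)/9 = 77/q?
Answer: I*√33206930/40 ≈ 144.06*I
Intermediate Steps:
u(q) = 693/q (u(q) = 9*(77/q) = 693/q)
√(u(-80 - 1*80) + H) = √(693/(-80 - 1*80) - 20750) = √(693/(-80 - 80) - 20750) = √(693/(-160) - 20750) = √(693*(-1/160) - 20750) = √(-693/160 - 20750) = √(-3320693/160) = I*√33206930/40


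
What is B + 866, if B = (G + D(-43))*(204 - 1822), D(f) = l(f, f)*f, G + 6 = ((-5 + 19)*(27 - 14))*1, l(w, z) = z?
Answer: -3275584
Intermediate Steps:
G = 176 (G = -6 + ((-5 + 19)*(27 - 14))*1 = -6 + (14*13)*1 = -6 + 182*1 = -6 + 182 = 176)
D(f) = f**2 (D(f) = f*f = f**2)
B = -3276450 (B = (176 + (-43)**2)*(204 - 1822) = (176 + 1849)*(-1618) = 2025*(-1618) = -3276450)
B + 866 = -3276450 + 866 = -3275584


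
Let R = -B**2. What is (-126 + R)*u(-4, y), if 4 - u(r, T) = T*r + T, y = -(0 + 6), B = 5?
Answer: 2114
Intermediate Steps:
y = -6 (y = -1*6 = -6)
u(r, T) = 4 - T - T*r (u(r, T) = 4 - (T*r + T) = 4 - (T + T*r) = 4 + (-T - T*r) = 4 - T - T*r)
R = -25 (R = -1*5**2 = -1*25 = -25)
(-126 + R)*u(-4, y) = (-126 - 25)*(4 - 1*(-6) - 1*(-6)*(-4)) = -151*(4 + 6 - 24) = -151*(-14) = 2114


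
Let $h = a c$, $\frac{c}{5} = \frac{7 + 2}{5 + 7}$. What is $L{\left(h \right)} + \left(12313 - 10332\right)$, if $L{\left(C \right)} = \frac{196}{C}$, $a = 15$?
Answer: $\frac{446509}{225} \approx 1984.5$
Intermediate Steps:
$c = \frac{15}{4}$ ($c = 5 \frac{7 + 2}{5 + 7} = 5 \cdot \frac{9}{12} = 5 \cdot 9 \cdot \frac{1}{12} = 5 \cdot \frac{3}{4} = \frac{15}{4} \approx 3.75$)
$h = \frac{225}{4}$ ($h = 15 \cdot \frac{15}{4} = \frac{225}{4} \approx 56.25$)
$L{\left(h \right)} + \left(12313 - 10332\right) = \frac{196}{\frac{225}{4}} + \left(12313 - 10332\right) = 196 \cdot \frac{4}{225} + \left(12313 - 10332\right) = \frac{784}{225} + 1981 = \frac{446509}{225}$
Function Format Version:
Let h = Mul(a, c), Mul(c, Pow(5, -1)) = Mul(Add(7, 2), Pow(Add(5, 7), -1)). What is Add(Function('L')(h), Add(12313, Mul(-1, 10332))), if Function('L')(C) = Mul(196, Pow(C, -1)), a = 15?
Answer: Rational(446509, 225) ≈ 1984.5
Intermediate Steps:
c = Rational(15, 4) (c = Mul(5, Mul(Add(7, 2), Pow(Add(5, 7), -1))) = Mul(5, Mul(9, Pow(12, -1))) = Mul(5, Mul(9, Rational(1, 12))) = Mul(5, Rational(3, 4)) = Rational(15, 4) ≈ 3.7500)
h = Rational(225, 4) (h = Mul(15, Rational(15, 4)) = Rational(225, 4) ≈ 56.250)
Add(Function('L')(h), Add(12313, Mul(-1, 10332))) = Add(Mul(196, Pow(Rational(225, 4), -1)), Add(12313, Mul(-1, 10332))) = Add(Mul(196, Rational(4, 225)), Add(12313, -10332)) = Add(Rational(784, 225), 1981) = Rational(446509, 225)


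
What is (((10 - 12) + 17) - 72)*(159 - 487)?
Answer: 18696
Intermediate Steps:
(((10 - 12) + 17) - 72)*(159 - 487) = ((-2 + 17) - 72)*(-328) = (15 - 72)*(-328) = -57*(-328) = 18696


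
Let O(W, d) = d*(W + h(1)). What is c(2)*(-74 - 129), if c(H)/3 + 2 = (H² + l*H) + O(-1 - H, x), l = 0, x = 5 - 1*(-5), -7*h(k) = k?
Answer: 17922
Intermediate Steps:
h(k) = -k/7
x = 10 (x = 5 + 5 = 10)
O(W, d) = d*(-⅐ + W) (O(W, d) = d*(W - ⅐*1) = d*(W - ⅐) = d*(-⅐ + W))
c(H) = -282/7 - 30*H + 3*H² (c(H) = -6 + 3*((H² + 0*H) + 10*(-⅐ + (-1 - H))) = -6 + 3*((H² + 0) + 10*(-8/7 - H)) = -6 + 3*(H² + (-80/7 - 10*H)) = -6 + 3*(-80/7 + H² - 10*H) = -6 + (-240/7 - 30*H + 3*H²) = -282/7 - 30*H + 3*H²)
c(2)*(-74 - 129) = (-282/7 - 30*2 + 3*2²)*(-74 - 129) = (-282/7 - 60 + 3*4)*(-203) = (-282/7 - 60 + 12)*(-203) = -618/7*(-203) = 17922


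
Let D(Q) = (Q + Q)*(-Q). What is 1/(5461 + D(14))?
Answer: 1/5069 ≈ 0.00019728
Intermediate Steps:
D(Q) = -2*Q² (D(Q) = (2*Q)*(-Q) = -2*Q²)
1/(5461 + D(14)) = 1/(5461 - 2*14²) = 1/(5461 - 2*196) = 1/(5461 - 392) = 1/5069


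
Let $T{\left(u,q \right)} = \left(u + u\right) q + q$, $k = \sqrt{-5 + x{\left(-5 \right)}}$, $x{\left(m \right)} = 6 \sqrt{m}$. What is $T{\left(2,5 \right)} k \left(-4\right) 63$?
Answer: $- 6300 \sqrt{-5 + 6 i \sqrt{5}} \approx -13598.0 - 19580.0 i$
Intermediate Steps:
$k = \sqrt{-5 + 6 i \sqrt{5}}$ ($k = \sqrt{-5 + 6 \sqrt{-5}} = \sqrt{-5 + 6 i \sqrt{5}} \approx 2.1585 + 3.1079 i$)
$T{\left(u,q \right)} = q + 2 q u$ ($T{\left(u,q \right)} = 2 u q + q = 2 q u + q = q + 2 q u$)
$T{\left(2,5 \right)} k \left(-4\right) 63 = 5 \left(1 + 2 \cdot 2\right) \sqrt{-5 + 6 i \sqrt{5}} \left(-4\right) 63 = 5 \left(1 + 4\right) \sqrt{-5 + 6 i \sqrt{5}} \left(-4\right) 63 = 5 \cdot 5 \sqrt{-5 + 6 i \sqrt{5}} \left(-4\right) 63 = 25 \sqrt{-5 + 6 i \sqrt{5}} \left(-4\right) 63 = - 100 \sqrt{-5 + 6 i \sqrt{5}} \cdot 63 = - 6300 \sqrt{-5 + 6 i \sqrt{5}}$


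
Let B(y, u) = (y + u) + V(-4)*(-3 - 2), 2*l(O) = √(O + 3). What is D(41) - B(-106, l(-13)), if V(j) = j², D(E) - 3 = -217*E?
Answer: -8708 - I*√10/2 ≈ -8708.0 - 1.5811*I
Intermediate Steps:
l(O) = √(3 + O)/2 (l(O) = √(O + 3)/2 = √(3 + O)/2)
D(E) = 3 - 217*E
B(y, u) = -80 + u + y (B(y, u) = (y + u) + (-4)²*(-3 - 2) = (u + y) + 16*(-5) = (u + y) - 80 = -80 + u + y)
D(41) - B(-106, l(-13)) = (3 - 217*41) - (-80 + √(3 - 13)/2 - 106) = (3 - 8897) - (-80 + √(-10)/2 - 106) = -8894 - (-80 + (I*√10)/2 - 106) = -8894 - (-80 + I*√10/2 - 106) = -8894 - (-186 + I*√10/2) = -8894 + (186 - I*√10/2) = -8708 - I*√10/2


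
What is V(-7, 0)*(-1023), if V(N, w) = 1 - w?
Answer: -1023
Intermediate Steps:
V(-7, 0)*(-1023) = (1 - 1*0)*(-1023) = (1 + 0)*(-1023) = 1*(-1023) = -1023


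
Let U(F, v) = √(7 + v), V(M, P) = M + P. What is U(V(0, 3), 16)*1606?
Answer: 1606*√23 ≈ 7702.1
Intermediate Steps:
U(V(0, 3), 16)*1606 = √(7 + 16)*1606 = √23*1606 = 1606*√23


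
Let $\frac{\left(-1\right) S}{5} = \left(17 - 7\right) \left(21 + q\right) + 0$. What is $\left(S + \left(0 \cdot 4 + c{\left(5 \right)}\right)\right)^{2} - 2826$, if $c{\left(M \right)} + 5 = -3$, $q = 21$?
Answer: $4440838$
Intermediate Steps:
$c{\left(M \right)} = -8$ ($c{\left(M \right)} = -5 - 3 = -8$)
$S = -2100$ ($S = - 5 \left(\left(17 - 7\right) \left(21 + 21\right) + 0\right) = - 5 \left(10 \cdot 42 + 0\right) = - 5 \left(420 + 0\right) = \left(-5\right) 420 = -2100$)
$\left(S + \left(0 \cdot 4 + c{\left(5 \right)}\right)\right)^{2} - 2826 = \left(-2100 + \left(0 \cdot 4 - 8\right)\right)^{2} - 2826 = \left(-2100 + \left(0 - 8\right)\right)^{2} - 2826 = \left(-2100 - 8\right)^{2} - 2826 = \left(-2108\right)^{2} - 2826 = 4443664 - 2826 = 4440838$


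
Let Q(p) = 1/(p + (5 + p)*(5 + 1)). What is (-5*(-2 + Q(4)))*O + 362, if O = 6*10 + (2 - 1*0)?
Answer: 28323/29 ≈ 976.66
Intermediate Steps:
Q(p) = 1/(30 + 7*p) (Q(p) = 1/(p + (5 + p)*6) = 1/(p + (30 + 6*p)) = 1/(30 + 7*p))
O = 62 (O = 60 + (2 + 0) = 60 + 2 = 62)
(-5*(-2 + Q(4)))*O + 362 = -5*(-2 + 1/(30 + 7*4))*62 + 362 = -5*(-2 + 1/(30 + 28))*62 + 362 = -5*(-2 + 1/58)*62 + 362 = -5*(-115/58)*62 + 362 = (575/58)*62 + 362 = 17825/29 + 362 = 28323/29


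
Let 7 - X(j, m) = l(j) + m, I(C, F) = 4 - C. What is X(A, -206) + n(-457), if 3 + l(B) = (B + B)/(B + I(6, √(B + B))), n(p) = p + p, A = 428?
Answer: -149102/213 ≈ -700.01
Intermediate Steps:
n(p) = 2*p
l(B) = -3 + 2*B/(-2 + B) (l(B) = -3 + (B + B)/(B + (4 - 1*6)) = -3 + (2*B)/(B + (4 - 6)) = -3 + (2*B)/(B - 2) = -3 + (2*B)/(-2 + B) = -3 + 2*B/(-2 + B))
X(j, m) = 7 - m - (6 - j)/(-2 + j) (X(j, m) = 7 - ((6 - j)/(-2 + j) + m) = 7 - (m + (6 - j)/(-2 + j)) = 7 + (-m - (6 - j)/(-2 + j)) = 7 - m - (6 - j)/(-2 + j))
X(A, -206) + n(-457) = (-6 + 428 + (-2 + 428)*(7 - 1*(-206)))/(-2 + 428) + 2*(-457) = (-6 + 428 + 426*(7 + 206))/426 - 914 = (-6 + 428 + 426*213)/426 - 914 = (-6 + 428 + 90738)/426 - 914 = (1/426)*91160 - 914 = 45580/213 - 914 = -149102/213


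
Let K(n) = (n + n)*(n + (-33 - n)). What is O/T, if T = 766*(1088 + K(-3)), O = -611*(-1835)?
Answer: 1121185/985076 ≈ 1.1382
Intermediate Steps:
O = 1121185
K(n) = -66*n (K(n) = (2*n)*(-33) = -66*n)
T = 985076 (T = 766*(1088 - 66*(-3)) = 766*(1088 + 198) = 766*1286 = 985076)
O/T = 1121185/985076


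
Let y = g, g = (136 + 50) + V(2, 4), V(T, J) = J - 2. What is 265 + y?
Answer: 453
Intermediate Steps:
V(T, J) = -2 + J
g = 188 (g = (136 + 50) + (-2 + 4) = 186 + 2 = 188)
y = 188
265 + y = 265 + 188 = 453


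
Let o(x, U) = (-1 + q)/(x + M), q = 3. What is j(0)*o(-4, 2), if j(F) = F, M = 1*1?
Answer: 0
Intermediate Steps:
M = 1
o(x, U) = 2/(1 + x) (o(x, U) = (-1 + 3)/(x + 1) = 2/(1 + x))
j(0)*o(-4, 2) = 0*(2/(1 - 4)) = 0*(2/(-3)) = 0*(2*(-⅓)) = 0*(-⅔) = 0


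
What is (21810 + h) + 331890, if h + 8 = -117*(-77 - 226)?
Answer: 389143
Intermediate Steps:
h = 35443 (h = -8 - 117*(-77 - 226) = -8 - 117*(-303) = -8 + 35451 = 35443)
(21810 + h) + 331890 = (21810 + 35443) + 331890 = 57253 + 331890 = 389143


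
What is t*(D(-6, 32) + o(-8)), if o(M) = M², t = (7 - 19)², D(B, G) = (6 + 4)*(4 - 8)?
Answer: 3456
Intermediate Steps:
D(B, G) = -40 (D(B, G) = 10*(-4) = -40)
t = 144 (t = (-12)² = 144)
t*(D(-6, 32) + o(-8)) = 144*(-40 + (-8)²) = 144*(-40 + 64) = 144*24 = 3456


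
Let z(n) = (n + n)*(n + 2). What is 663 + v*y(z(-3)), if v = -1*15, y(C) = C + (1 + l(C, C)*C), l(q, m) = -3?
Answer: 828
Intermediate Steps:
z(n) = 2*n*(2 + n) (z(n) = (2*n)*(2 + n) = 2*n*(2 + n))
y(C) = 1 - 2*C (y(C) = C + (1 - 3*C) = 1 - 2*C)
v = -15
663 + v*y(z(-3)) = 663 - 15*(1 - 4*(-3)*(2 - 3)) = 663 - 15*(1 - 4*(-3)*(-1)) = 663 - 15*(1 - 2*6) = 663 - 15*(1 - 12) = 663 - 15*(-11) = 663 + 165 = 828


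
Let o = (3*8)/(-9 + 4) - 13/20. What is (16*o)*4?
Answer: -1744/5 ≈ -348.80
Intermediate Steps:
o = -109/20 (o = 24/(-5) - 13*1/20 = 24*(-⅕) - 13/20 = -24/5 - 13/20 = -109/20 ≈ -5.4500)
(16*o)*4 = (16*(-109/20))*4 = -436/5*4 = -1744/5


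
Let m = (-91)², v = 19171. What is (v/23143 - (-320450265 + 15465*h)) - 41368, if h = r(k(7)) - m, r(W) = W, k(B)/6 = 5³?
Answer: 10110616936287/23143 ≈ 4.3688e+8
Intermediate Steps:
k(B) = 750 (k(B) = 6*5³ = 6*125 = 750)
m = 8281
h = -7531 (h = 750 - 1*8281 = 750 - 8281 = -7531)
(v/23143 - (-320450265 + 15465*h)) - 41368 = (19171/23143 - 15465/(1/(-20721 - 7531))) - 41368 = (19171*(1/23143) - 15465/(1/(-28252))) - 41368 = (19171/23143 - 15465/(-1/28252)) - 41368 = (19171/23143 - 15465*(-28252)) - 41368 = (19171/23143 + 436917180) - 41368 = 10111574315911/23143 - 41368 = 10110616936287/23143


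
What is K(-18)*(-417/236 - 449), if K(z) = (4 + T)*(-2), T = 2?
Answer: 319143/59 ≈ 5409.2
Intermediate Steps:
K(z) = -12 (K(z) = (4 + 2)*(-2) = 6*(-2) = -12)
K(-18)*(-417/236 - 449) = -12*(-417/236 - 449) = -12*(-106381/236) = 319143/59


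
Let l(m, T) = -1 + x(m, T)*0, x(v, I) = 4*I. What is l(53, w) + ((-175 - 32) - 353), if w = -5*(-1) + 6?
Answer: -561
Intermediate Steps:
w = 11 (w = 5 + 6 = 11)
l(m, T) = -1 (l(m, T) = -1 + (4*T)*0 = -1 + 0 = -1)
l(53, w) + ((-175 - 32) - 353) = -1 + ((-175 - 32) - 353) = -1 + (-207 - 353) = -1 - 560 = -561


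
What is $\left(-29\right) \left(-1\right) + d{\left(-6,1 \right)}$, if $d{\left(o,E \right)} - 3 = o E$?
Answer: $26$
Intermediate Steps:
$d{\left(o,E \right)} = 3 + E o$ ($d{\left(o,E \right)} = 3 + o E = 3 + E o$)
$\left(-29\right) \left(-1\right) + d{\left(-6,1 \right)} = \left(-29\right) \left(-1\right) + \left(3 + 1 \left(-6\right)\right) = 29 + \left(3 - 6\right) = 29 - 3 = 26$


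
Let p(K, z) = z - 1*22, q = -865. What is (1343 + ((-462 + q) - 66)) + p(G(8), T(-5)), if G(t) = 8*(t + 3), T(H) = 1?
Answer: -71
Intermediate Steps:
G(t) = 24 + 8*t (G(t) = 8*(3 + t) = 24 + 8*t)
p(K, z) = -22 + z (p(K, z) = z - 22 = -22 + z)
(1343 + ((-462 + q) - 66)) + p(G(8), T(-5)) = (1343 + ((-462 - 865) - 66)) + (-22 + 1) = (1343 + (-1327 - 66)) - 21 = (1343 - 1393) - 21 = -50 - 21 = -71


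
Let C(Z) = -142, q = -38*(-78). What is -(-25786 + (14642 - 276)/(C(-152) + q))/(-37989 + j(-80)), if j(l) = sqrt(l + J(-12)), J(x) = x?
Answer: -1381920648507/2036304704543 - 72753726*I*sqrt(23)/2036304704543 ≈ -0.67864 - 0.00017135*I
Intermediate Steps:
q = 2964
j(l) = sqrt(-12 + l) (j(l) = sqrt(l - 12) = sqrt(-12 + l))
-(-25786 + (14642 - 276)/(C(-152) + q))/(-37989 + j(-80)) = -(-25786 + (14642 - 276)/(-142 + 2964))/(-37989 + sqrt(-12 - 80)) = -(-25786 + 14366/2822)/(-37989 + sqrt(-92)) = -(-25786 + 14366*(1/2822))/(-37989 + 2*I*sqrt(23)) = -(-25786 + 7183/1411)/(-37989 + 2*I*sqrt(23)) = -(-36376863)/(1411*(-37989 + 2*I*sqrt(23))) = 36376863/(1411*(-37989 + 2*I*sqrt(23)))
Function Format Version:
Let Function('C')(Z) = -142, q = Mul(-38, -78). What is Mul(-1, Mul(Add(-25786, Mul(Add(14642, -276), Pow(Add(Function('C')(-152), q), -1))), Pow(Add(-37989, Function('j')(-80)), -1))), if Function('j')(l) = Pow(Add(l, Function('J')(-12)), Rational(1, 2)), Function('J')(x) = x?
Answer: Add(Rational(-1381920648507, 2036304704543), Mul(Rational(-72753726, 2036304704543), I, Pow(23, Rational(1, 2)))) ≈ Add(-0.67864, Mul(-0.00017135, I))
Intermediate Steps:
q = 2964
Function('j')(l) = Pow(Add(-12, l), Rational(1, 2)) (Function('j')(l) = Pow(Add(l, -12), Rational(1, 2)) = Pow(Add(-12, l), Rational(1, 2)))
Mul(-1, Mul(Add(-25786, Mul(Add(14642, -276), Pow(Add(Function('C')(-152), q), -1))), Pow(Add(-37989, Function('j')(-80)), -1))) = Mul(-1, Mul(Add(-25786, Mul(Add(14642, -276), Pow(Add(-142, 2964), -1))), Pow(Add(-37989, Pow(Add(-12, -80), Rational(1, 2))), -1))) = Mul(-1, Mul(Add(-25786, Mul(14366, Pow(2822, -1))), Pow(Add(-37989, Pow(-92, Rational(1, 2))), -1))) = Mul(-1, Mul(Add(-25786, Mul(14366, Rational(1, 2822))), Pow(Add(-37989, Mul(2, I, Pow(23, Rational(1, 2)))), -1))) = Mul(-1, Mul(Add(-25786, Rational(7183, 1411)), Pow(Add(-37989, Mul(2, I, Pow(23, Rational(1, 2)))), -1))) = Mul(-1, Mul(Rational(-36376863, 1411), Pow(Add(-37989, Mul(2, I, Pow(23, Rational(1, 2)))), -1))) = Mul(Rational(36376863, 1411), Pow(Add(-37989, Mul(2, I, Pow(23, Rational(1, 2)))), -1))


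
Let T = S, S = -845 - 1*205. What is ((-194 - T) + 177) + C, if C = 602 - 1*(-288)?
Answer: 1923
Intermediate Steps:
C = 890 (C = 602 + 288 = 890)
S = -1050 (S = -845 - 205 = -1050)
T = -1050
((-194 - T) + 177) + C = ((-194 - 1*(-1050)) + 177) + 890 = ((-194 + 1050) + 177) + 890 = (856 + 177) + 890 = 1033 + 890 = 1923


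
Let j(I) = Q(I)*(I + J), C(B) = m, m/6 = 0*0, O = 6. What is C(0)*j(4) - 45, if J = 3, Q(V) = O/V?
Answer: -45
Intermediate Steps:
Q(V) = 6/V
m = 0 (m = 6*(0*0) = 6*0 = 0)
C(B) = 0
j(I) = 6*(3 + I)/I (j(I) = (6/I)*(I + 3) = (6/I)*(3 + I) = 6*(3 + I)/I)
C(0)*j(4) - 45 = 0*(6 + 18/4) - 45 = 0*(6 + 18*(¼)) - 45 = 0*(6 + 9/2) - 45 = 0*(21/2) - 45 = 0 - 45 = -45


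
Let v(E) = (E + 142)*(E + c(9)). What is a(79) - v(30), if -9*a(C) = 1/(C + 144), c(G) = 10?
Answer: -13808161/2007 ≈ -6880.0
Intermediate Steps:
a(C) = -1/(9*(144 + C)) (a(C) = -1/(9*(C + 144)) = -1/(9*(144 + C)))
v(E) = (10 + E)*(142 + E) (v(E) = (E + 142)*(E + 10) = (142 + E)*(10 + E) = (10 + E)*(142 + E))
a(79) - v(30) = -1/(1296 + 9*79) - (1420 + 30² + 152*30) = -1/(1296 + 711) - (1420 + 900 + 4560) = -1/2007 - 1*6880 = -1*1/2007 - 6880 = -1/2007 - 6880 = -13808161/2007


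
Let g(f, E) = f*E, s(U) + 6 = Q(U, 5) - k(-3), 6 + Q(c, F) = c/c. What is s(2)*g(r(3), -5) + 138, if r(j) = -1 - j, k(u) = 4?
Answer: -162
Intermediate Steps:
Q(c, F) = -5 (Q(c, F) = -6 + c/c = -6 + 1 = -5)
s(U) = -15 (s(U) = -6 + (-5 - 1*4) = -6 + (-5 - 4) = -6 - 9 = -15)
g(f, E) = E*f
s(2)*g(r(3), -5) + 138 = -(-75)*(-1 - 1*3) + 138 = -(-75)*(-1 - 3) + 138 = -(-75)*(-4) + 138 = -15*20 + 138 = -300 + 138 = -162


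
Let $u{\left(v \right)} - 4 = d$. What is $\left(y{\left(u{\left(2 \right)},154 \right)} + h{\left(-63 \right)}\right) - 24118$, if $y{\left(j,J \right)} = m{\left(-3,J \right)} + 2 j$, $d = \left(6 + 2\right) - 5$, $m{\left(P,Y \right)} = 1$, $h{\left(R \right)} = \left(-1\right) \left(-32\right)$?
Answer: $-24071$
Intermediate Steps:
$h{\left(R \right)} = 32$
$d = 3$ ($d = 8 - 5 = 3$)
$u{\left(v \right)} = 7$ ($u{\left(v \right)} = 4 + 3 = 7$)
$y{\left(j,J \right)} = 1 + 2 j$
$\left(y{\left(u{\left(2 \right)},154 \right)} + h{\left(-63 \right)}\right) - 24118 = \left(\left(1 + 2 \cdot 7\right) + 32\right) - 24118 = \left(\left(1 + 14\right) + 32\right) - 24118 = \left(15 + 32\right) - 24118 = 47 - 24118 = -24071$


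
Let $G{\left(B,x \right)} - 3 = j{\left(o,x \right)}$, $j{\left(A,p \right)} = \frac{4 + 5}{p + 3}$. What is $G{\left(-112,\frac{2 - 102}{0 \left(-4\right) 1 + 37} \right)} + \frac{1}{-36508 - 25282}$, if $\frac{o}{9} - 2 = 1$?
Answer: $\frac{22615129}{679690} \approx 33.273$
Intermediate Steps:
$o = 27$ ($o = 18 + 9 \cdot 1 = 18 + 9 = 27$)
$j{\left(A,p \right)} = \frac{9}{3 + p}$
$G{\left(B,x \right)} = 3 + \frac{9}{3 + x}$
$G{\left(-112,\frac{2 - 102}{0 \left(-4\right) 1 + 37} \right)} + \frac{1}{-36508 - 25282} = \frac{3 \left(6 + \frac{2 - 102}{0 \left(-4\right) 1 + 37}\right)}{3 + \frac{2 - 102}{0 \left(-4\right) 1 + 37}} + \frac{1}{-36508 - 25282} = \frac{3 \left(6 - \frac{100}{0 \cdot 1 + 37}\right)}{3 - \frac{100}{0 \cdot 1 + 37}} + \frac{1}{-61790} = \frac{3 \left(6 - \frac{100}{0 + 37}\right)}{3 - \frac{100}{0 + 37}} - \frac{1}{61790} = \frac{3 \left(6 - \frac{100}{37}\right)}{3 - \frac{100}{37}} - \frac{1}{61790} = 3 \frac{1}{\frac{11}{37}} \cdot \frac{122}{37} - \frac{1}{61790} = 3 \cdot \frac{37}{11} \cdot \frac{122}{37} - \frac{1}{61790} = \frac{366}{11} - \frac{1}{61790} = \frac{22615129}{679690}$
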